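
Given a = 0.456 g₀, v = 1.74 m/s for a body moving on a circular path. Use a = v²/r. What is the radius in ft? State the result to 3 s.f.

Rearranging a = v²/r for r: r = v²/a.
a = 0.456 g₀ = 4.472 m/s²; v = 1.74 m/s.
r = 0.6770 m
0.6770 m × (1 ft / 0.3048 m) = 2.221 ft

2.22 ft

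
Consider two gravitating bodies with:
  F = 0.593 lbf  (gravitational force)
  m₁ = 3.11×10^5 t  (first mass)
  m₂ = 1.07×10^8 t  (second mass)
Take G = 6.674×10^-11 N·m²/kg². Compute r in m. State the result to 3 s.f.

From Newton's law of gravitation: r = √(G·m₁m₂/F).
F = 0.593 lbf = 2.638 N; m₁ = 3.11×10^5 t = 3.110×10^8 kg; m₂ = 1.07×10^8 t = 1.070×10^11 kg; G = 6.674×10^-11 N·m²/kg².
r = 29016 m

29000 m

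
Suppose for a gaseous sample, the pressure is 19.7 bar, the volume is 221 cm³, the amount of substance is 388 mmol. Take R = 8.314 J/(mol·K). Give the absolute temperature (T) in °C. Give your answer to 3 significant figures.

-138 °C

From the ideal-gas law: T = PV/(nR).
P = 19.7 bar = 1.970×10^6 Pa; V = 221 cm³ = 2.210×10^-4 m³; n = 388 mmol = 0.3880 mol; R = 8.314 J/(mol·K).
T = 135.0 K
135.0 K − 273.15 = -138.2 °C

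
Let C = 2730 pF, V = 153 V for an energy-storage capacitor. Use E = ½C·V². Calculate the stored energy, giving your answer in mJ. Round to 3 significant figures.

E is given directly by: E = ½CV².
C = 2730 pF = 2.730×10^-9 F; V = 153 V.
E = 3.195×10^-5 J  (the unit combination reduces to kg·m²/s² = J)
3.195×10^-5 J × (1 mJ / 0.001000 J) = 0.03195 mJ

0.0320 mJ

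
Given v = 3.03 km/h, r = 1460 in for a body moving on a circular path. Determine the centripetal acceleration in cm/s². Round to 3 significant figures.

Directly: a = v²/r.
v = 3.03 km/h = 0.8417 m/s; r = 1460 in = 37.08 m.
a = 0.01910 m/s²
0.01910 m/s² × (1 cm/s² / 0.01000 m/s²) = 1.910 cm/s²

1.91 cm/s²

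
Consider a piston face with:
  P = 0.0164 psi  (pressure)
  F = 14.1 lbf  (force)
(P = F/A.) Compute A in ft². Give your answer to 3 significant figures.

Solving P = F/A for A: A = F/P.
P = 0.0164 psi = 113.1 Pa; F = 14.1 lbf = 62.72 N.
A = 0.5547 m²
0.5547 m² × (1 ft² / 0.09290 m²) = 5.971 ft²

5.97 ft²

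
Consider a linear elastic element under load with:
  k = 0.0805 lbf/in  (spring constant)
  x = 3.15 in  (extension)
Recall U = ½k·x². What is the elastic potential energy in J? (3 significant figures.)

0.0451 J

U is given directly by: U = ½kx².
k = 0.0805 lbf/in = 14.10 N/m; x = 3.15 in = 0.08001 m.
U = 0.04512 J  (the unit combination reduces to kg·m²/s² = J)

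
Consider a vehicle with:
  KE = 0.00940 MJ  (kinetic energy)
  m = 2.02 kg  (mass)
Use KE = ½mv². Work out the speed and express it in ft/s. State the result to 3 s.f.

Rearranging: v = √(2·KE/m).
KE = 0.00940 MJ = 9400 J; m = 2.02 kg.
v = 96.47 m/s
96.47 m/s × (1 ft/s / 0.3048 m/s) = 316.5 ft/s

317 ft/s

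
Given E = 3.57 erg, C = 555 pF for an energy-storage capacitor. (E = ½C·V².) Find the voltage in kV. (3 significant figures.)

0.0359 kV

Solving E = ½C·V² for V: V = √(2E/C).
E = 3.57 erg = 3.570×10^-7 J; C = 555 pF = 5.550×10^-10 F.
V = 35.87 V
35.87 V × (1 kV / 1000 V) = 0.03587 kV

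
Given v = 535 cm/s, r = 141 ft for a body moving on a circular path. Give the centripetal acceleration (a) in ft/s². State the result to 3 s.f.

2.19 ft/s²

Directly: a = v²/r.
v = 535 cm/s = 5.350 m/s; r = 141 ft = 42.98 m.
a = 0.6660 m/s²
0.6660 m/s² × (1 ft/s² / 0.3048 m/s²) = 2.185 ft/s²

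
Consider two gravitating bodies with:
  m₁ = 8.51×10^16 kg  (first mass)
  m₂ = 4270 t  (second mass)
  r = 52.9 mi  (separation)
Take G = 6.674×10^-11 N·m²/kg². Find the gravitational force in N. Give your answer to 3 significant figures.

3350 N

From Newton's law of gravitation: F = Gm₁m₂/r².
m₁ = 8.51×10^16 kg; m₂ = 4270 t = 4.270×10^6 kg; r = 52.9 mi = 85134 m; G = 6.674×10^-11 N·m²/kg².
F = 3346 N  (the unit combination reduces to kg·m/s² = N)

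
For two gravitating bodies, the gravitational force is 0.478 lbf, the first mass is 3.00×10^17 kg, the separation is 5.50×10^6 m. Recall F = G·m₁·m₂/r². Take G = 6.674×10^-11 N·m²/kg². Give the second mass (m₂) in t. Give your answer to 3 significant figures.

From Newton's law of gravitation: m₂ = F·r²/(G·m₁).
F = 0.478 lbf = 2.126 N; m₁ = 3.00×10^17 kg; r = 5.50×10^6 m; G = 6.674×10^-11 N·m²/kg².
m₂ = 3.212×10^6 kg
3.212×10^6 kg × (1 t / 1000 kg) = 3212 t

3210 t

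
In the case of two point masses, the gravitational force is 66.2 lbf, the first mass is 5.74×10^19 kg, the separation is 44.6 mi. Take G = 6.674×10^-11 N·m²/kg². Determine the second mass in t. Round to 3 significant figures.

0.396 t

From Newton's law of gravitation: m₂ = F·r²/(G·m₁).
F = 66.2 lbf = 294.5 N; m₁ = 5.74×10^19 kg; r = 44.6 mi = 71777 m; G = 6.674×10^-11 N·m²/kg².
m₂ = 396.0 kg
396.0 kg × (1 t / 1000 kg) = 0.3960 t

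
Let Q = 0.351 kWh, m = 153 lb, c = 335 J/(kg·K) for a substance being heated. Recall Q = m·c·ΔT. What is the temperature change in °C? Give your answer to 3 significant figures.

54.4 °C

Rearranging Q = m·c·ΔT for ΔT: ΔT = Q/(m·c).
Q = 0.351 kWh = 1.264×10^6 J; m = 153 lb = 69.40 kg; c = 335 J/(kg·K).
ΔT = 54.35 K
Since 1 °C = 1 K, 54.35 °C.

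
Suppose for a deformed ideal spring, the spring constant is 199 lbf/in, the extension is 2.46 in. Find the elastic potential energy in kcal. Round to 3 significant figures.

0.0163 kcal

U is given directly by: U = ½kx².
k = 199 lbf/in = 34850 N/m; x = 2.46 in = 0.06248 m.
U = 68.03 J  (the unit combination reduces to kg·m²/s² = J)
68.03 J × (1 kcal / 4184 J) = 0.01626 kcal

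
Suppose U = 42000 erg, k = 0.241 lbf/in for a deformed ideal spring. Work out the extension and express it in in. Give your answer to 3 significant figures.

Solving U = ½k·x² for x: x = √(2U/k).
U = 42000 erg = 0.004200 J; k = 0.241 lbf/in = 42.21 N/m.
x = 0.01411 m
0.01411 m × (1 in / 0.02540 m) = 0.5554 in

0.555 in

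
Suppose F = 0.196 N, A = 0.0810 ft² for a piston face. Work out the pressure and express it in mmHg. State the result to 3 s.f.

0.195 mmHg

P is given directly by: P = F/A.
F = 0.196 N; A = 0.0810 ft² = 0.007525 m².
P = 26.05 Pa
26.05 Pa × (1 mmHg / 133.3 Pa) = 0.1954 mmHg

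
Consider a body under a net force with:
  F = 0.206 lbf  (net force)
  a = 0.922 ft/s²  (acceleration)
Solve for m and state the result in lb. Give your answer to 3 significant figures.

7.19 lb

From Newton's second law: m = F/a.
F = 0.206 lbf = 0.9163 N; a = 0.922 ft/s² = 0.2810 m/s².
m = 3.261 kg
3.261 kg × (1 lb / 0.4536 kg) = 7.189 lb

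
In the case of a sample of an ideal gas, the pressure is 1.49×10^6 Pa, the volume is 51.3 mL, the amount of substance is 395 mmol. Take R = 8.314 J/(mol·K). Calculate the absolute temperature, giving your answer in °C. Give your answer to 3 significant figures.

From the ideal-gas law: T = PV/(nR).
P = 1.49×10^6 Pa; V = 51.3 mL = 5.130×10^-5 m³; n = 395 mmol = 0.3950 mol; R = 8.314 J/(mol·K).
T = 23.28 K
23.28 K − 273.15 = -249.9 °C

-250 °C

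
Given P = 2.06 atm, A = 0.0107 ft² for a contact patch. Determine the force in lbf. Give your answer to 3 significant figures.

Rearranging P = F/A for F: F = P·A.
P = 2.06 atm = 2.087×10^5 Pa; A = 0.0107 ft² = 9.941×10^-4 m².
F = 207.5 N
207.5 N × (1 lbf / 4.448 N) = 46.65 lbf

46.6 lbf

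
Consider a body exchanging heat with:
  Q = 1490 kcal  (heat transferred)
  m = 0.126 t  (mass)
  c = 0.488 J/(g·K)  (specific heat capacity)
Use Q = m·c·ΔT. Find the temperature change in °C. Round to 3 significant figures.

Rearranging: ΔT = Q/(m·c).
Q = 1490 kcal = 6.234×10^6 J; m = 0.126 t = 126.0 kg; c = 0.488 J/(g·K) = 488.0 J/(kg·K).
ΔT = 101.4 K
Since 1 °C = 1 K, 101.4 °C.

101 °C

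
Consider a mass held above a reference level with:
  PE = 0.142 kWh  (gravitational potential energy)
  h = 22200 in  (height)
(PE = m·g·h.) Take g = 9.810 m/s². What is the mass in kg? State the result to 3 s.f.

Rearranging PE = m·g·h for m: m = PE/(g·h).
PE = 0.142 kWh = 5.112×10^5 J; h = 22200 in = 563.9 m; g = 9.810 m/s².
m = 92.41 kg

92.4 kg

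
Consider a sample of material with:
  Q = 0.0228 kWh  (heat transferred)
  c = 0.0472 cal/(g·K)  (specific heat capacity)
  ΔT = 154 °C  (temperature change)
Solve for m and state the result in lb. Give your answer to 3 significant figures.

Rearranging Q = m·c·ΔT for m: m = Q/(c·ΔT).
Q = 0.0228 kWh = 82080 J; c = 0.0472 cal/(g·K) = 197.5 J/(kg·K); ΔT = 154 °C = 154.0 K.
m = 2.699 kg
2.699 kg × (1 lb / 0.4536 kg) = 5.950 lb

5.95 lb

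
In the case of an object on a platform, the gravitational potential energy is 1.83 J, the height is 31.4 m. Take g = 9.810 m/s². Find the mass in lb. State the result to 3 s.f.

Rearranging: m = PE/(g·h).
PE = 1.83 J; h = 31.4 m; g = 9.810 m/s².
m = 0.005941 kg
0.005941 kg × (1 lb / 0.4536 kg) = 0.01310 lb

0.0131 lb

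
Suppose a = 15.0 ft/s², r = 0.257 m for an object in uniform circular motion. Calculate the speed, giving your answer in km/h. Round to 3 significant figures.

3.90 km/h

Rearranging a = v²/r for v: v = √(a·r).
a = 15.0 ft/s² = 4.572 m/s²; r = 0.257 m.
v = 1.084 m/s
1.084 m/s × (1 km/h / 0.2778 m/s) = 3.902 km/h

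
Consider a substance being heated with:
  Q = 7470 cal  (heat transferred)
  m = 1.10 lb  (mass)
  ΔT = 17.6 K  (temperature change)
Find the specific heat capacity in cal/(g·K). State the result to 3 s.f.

Rearranging Q = m·c·ΔT for c: c = Q/(m·ΔT).
Q = 7470 cal = 31254 J; m = 1.10 lb = 0.4990 kg; ΔT = 17.6 K.
c = 3559 J/(kg·K)
3559 J/(kg·K) × (1 cal/(g·K) / 4184 J/(kg·K)) = 0.8506 cal/(g·K)

0.851 cal/(g·K)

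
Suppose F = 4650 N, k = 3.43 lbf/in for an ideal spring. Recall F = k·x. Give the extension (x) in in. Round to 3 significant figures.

Rearranging: x = F/k.
F = 4650 N; k = 3.43 lbf/in = 600.7 N/m.
x = 7.741 m
7.741 m × (1 in / 0.02540 m) = 304.8 in

305 in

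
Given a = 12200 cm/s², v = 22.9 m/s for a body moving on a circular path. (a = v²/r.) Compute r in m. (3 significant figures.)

4.30 m

Rearranging: r = v²/a.
a = 12200 cm/s² = 122.0 m/s²; v = 22.9 m/s.
r = 4.298 m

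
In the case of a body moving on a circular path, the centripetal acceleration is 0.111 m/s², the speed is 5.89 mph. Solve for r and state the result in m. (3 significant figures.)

62.5 m

Solving a = v²/r for r: r = v²/a.
a = 0.111 m/s²; v = 5.89 mph = 2.633 m/s.
r = 62.46 m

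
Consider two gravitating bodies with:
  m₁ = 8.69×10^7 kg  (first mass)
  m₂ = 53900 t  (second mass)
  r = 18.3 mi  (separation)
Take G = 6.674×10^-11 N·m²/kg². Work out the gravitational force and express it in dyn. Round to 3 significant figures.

36.0 dyn

From Newton's law of gravitation: F = Gm₁m₂/r².
m₁ = 8.69×10^7 kg; m₂ = 53900 t = 5.390×10^7 kg; r = 18.3 mi = 29451 m; G = 6.674×10^-11 N·m²/kg².
F = 3.604×10^-4 N  (the unit combination reduces to kg·m/s² = N)
3.604×10^-4 N × (1 dyn / 1.000×10^-5 N) = 36.04 dyn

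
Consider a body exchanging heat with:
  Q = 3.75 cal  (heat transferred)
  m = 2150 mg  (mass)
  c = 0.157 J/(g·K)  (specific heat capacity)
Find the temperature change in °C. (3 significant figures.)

46.5 °C

Rearranging Q = m·c·ΔT for ΔT: ΔT = Q/(m·c).
Q = 3.75 cal = 15.69 J; m = 2150 mg = 0.002150 kg; c = 0.157 J/(g·K) = 157.0 J/(kg·K).
ΔT = 46.48 K
Since 1 °C = 1 K, 46.48 °C.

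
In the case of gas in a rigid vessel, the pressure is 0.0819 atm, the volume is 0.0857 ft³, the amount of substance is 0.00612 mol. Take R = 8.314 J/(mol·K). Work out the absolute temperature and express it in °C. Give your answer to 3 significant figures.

Solving PV = nRT for T: T = PV/(nR).
P = 0.0819 atm = 8299 Pa; V = 0.0857 ft³ = 0.002427 m³; n = 0.00612 mol; R = 8.314 J/(mol·K).
T = 395.8 K
395.8 K − 273.15 = 122.6 °C

123 °C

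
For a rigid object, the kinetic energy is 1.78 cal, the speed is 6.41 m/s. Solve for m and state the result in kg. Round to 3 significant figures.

0.363 kg

Rearranging: m = 2·KE/v².
KE = 1.78 cal = 7.448 J; v = 6.41 m/s.
m = 0.3625 kg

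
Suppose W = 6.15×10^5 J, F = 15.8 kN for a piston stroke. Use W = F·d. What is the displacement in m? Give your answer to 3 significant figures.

Rearranging W = F·d for d: d = W/F.
W = 6.15×10^5 J; F = 15.8 kN = 15800 N.
d = 38.92 m

38.9 m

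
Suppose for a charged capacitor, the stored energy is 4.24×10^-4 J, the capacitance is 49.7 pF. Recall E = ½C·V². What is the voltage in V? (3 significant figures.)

Rearranging E = ½C·V² for V: V = √(2E/C).
E = 4.24×10^-4 J; C = 49.7 pF = 4.970×10^-11 F.
V = 4131 V

4130 V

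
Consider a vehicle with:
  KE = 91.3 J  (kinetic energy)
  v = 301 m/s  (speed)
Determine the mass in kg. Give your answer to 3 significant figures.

0.00202 kg

Rearranging: m = 2·KE/v².
KE = 91.3 J; v = 301 m/s.
m = 0.002015 kg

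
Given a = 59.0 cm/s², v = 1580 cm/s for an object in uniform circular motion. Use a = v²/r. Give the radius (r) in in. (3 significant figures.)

16700 in

Solving a = v²/r for r: r = v²/a.
a = 59.0 cm/s² = 0.5900 m/s²; v = 1580 cm/s = 15.80 m/s.
r = 423.1 m
423.1 m × (1 in / 0.02540 m) = 16658 in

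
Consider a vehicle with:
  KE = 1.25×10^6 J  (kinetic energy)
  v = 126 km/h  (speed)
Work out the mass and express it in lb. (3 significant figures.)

4500 lb

Rearranging: m = 2·KE/v².
KE = 1.25×10^6 J; v = 126 km/h = 35.00 m/s.
m = 2041 kg
2041 kg × (1 lb / 0.4536 kg) = 4499 lb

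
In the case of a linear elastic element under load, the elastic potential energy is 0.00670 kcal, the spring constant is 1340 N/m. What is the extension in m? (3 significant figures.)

0.205 m

Rearranging: x = √(2U/k).
U = 0.00670 kcal = 28.03 J; k = 1340 N/m.
x = 0.2045 m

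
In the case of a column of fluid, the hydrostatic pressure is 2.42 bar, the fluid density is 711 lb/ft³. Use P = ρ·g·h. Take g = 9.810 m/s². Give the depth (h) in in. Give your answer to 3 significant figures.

85.3 in

Solving P = ρ·g·h for h: h = P/(ρ·g).
P = 2.42 bar = 2.420×10^5 Pa; ρ = 711 lb/ft³ = 11389 kg/m³; g = 9.810 m/s².
h = 2.166 m
2.166 m × (1 in / 0.02540 m) = 85.28 in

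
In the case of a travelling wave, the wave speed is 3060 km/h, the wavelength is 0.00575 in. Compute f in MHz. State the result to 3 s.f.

5.82 MHz

Rearranging v = f·λ for f: f = v/λ.
v = 3060 km/h = 850.0 m/s; λ = 0.00575 in = 1.460×10^-4 m.
f = 5.820×10^6 Hz
5.820×10^6 Hz × (1 MHz / 1.000×10^6 Hz) = 5.820 MHz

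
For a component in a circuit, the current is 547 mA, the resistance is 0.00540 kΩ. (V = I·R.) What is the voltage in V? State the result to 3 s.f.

From Ohm's law: V = IR.
I = 547 mA = 0.5470 A; R = 0.00540 kΩ = 5.400 Ω.
V = 2.954 V

2.95 V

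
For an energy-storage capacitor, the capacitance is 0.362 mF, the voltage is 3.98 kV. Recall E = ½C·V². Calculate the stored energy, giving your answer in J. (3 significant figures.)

Directly: E = ½CV².
C = 0.362 mF = 3.620×10^-4 F; V = 3.98 kV = 3980 V.
E = 2867 J  (the unit combination reduces to kg·m²/s² = J)

2870 J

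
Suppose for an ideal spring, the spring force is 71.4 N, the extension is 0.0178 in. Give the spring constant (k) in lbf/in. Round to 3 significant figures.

902 lbf/in

Solving F = k·x for k: k = F/x.
F = 71.4 N; x = 0.0178 in = 4.521×10^-4 m.
k = 1.579×10^5 N/m
1.579×10^5 N/m × (1 lbf/in / 175.1 N/m) = 901.8 lbf/in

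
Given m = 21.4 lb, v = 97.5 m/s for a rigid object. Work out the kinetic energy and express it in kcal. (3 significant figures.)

11.0 kcal

KE is given directly by: KE = ½mv².
m = 21.4 lb = 9.707 kg; v = 97.5 m/s.
KE = 46138 J  (the unit combination reduces to kg·m²/s² = J)
46138 J × (1 kcal / 4184 J) = 11.03 kcal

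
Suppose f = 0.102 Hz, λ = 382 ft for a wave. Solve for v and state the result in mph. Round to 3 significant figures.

26.6 mph

Directly: v = fλ.
f = 0.102 Hz; λ = 382 ft = 116.4 m.
v = 11.88 m/s
11.88 m/s × (1 mph / 0.4470 m/s) = 26.57 mph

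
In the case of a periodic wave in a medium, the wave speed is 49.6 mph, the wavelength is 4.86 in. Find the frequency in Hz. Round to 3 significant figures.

180 Hz

Solving v = f·λ for f: f = v/λ.
v = 49.6 mph = 22.17 m/s; λ = 4.86 in = 0.1234 m.
f = 179.6 Hz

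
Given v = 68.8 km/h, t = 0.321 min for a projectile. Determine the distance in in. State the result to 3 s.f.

Solving v = d/t for d: d = v·t.
v = 68.8 km/h = 19.11 m/s; t = 0.321 min = 19.26 s.
d = 368.1 m
368.1 m × (1 in / 0.02540 m) = 14491 in

14500 in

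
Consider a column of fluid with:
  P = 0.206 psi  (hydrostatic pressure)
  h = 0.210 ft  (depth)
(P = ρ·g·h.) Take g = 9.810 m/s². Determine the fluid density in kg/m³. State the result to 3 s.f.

Rearranging: ρ = P/(g·h).
P = 0.206 psi = 1420 Pa; h = 0.210 ft = 0.06401 m; g = 9.810 m/s².
ρ = 2262 kg/m³

2260 kg/m³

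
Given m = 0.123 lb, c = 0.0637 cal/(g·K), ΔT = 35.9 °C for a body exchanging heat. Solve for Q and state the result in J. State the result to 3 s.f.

Q is given directly by: Q = mcΔT.
m = 0.123 lb = 0.05579 kg; c = 0.0637 cal/(g·K) = 266.5 J/(kg·K); ΔT = 35.9 °C = 35.90 K.
Q = 533.8 J

534 J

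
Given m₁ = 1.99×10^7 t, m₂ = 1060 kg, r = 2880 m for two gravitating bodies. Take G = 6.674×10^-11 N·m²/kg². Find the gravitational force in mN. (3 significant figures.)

From Newton's law of gravitation: F = Gm₁m₂/r².
m₁ = 1.99×10^7 t = 1.990×10^10 kg; m₂ = 1060 kg; r = 2880 m; G = 6.674×10^-11 N·m²/kg².
F = 1.697×10^-4 N  (the unit combination reduces to kg·m/s² = N)
1.697×10^-4 N × (1 mN / 0.001000 N) = 0.1697 mN

0.170 mN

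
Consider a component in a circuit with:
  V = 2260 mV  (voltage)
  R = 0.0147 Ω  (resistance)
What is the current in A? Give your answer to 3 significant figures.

154 A

From Ohm's law: I = V/R.
V = 2260 mV = 2.260 V; R = 0.0147 Ω.
I = 153.7 A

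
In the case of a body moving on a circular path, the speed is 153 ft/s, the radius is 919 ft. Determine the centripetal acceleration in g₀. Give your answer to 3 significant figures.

a is given directly by: a = v²/r.
v = 153 ft/s = 46.63 m/s; r = 919 ft = 280.1 m.
a = 7.764 m/s²
7.764 m/s² × (1 g₀ / 9.807 m/s²) = 0.7917 g₀

0.792 g₀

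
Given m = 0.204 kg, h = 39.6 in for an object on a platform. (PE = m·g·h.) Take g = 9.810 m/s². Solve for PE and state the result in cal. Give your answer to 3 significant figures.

Directly: PE = mgh.
m = 0.204 kg; h = 39.6 in = 1.006 m; g = 9.810 m/s².
PE = 2.013 J
2.013 J × (1 cal / 4.184 J) = 0.4811 cal

0.481 cal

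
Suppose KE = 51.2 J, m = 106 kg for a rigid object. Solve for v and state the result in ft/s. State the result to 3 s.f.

3.22 ft/s

Rearranging KE = ½mv² for v: v = √(2·KE/m).
KE = 51.2 J; m = 106 kg.
v = 0.9829 m/s
0.9829 m/s × (1 ft/s / 0.3048 m/s) = 3.225 ft/s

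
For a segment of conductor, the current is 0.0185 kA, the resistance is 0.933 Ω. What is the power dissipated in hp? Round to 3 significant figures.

P is given directly by: P = I²R.
I = 0.0185 kA = 18.50 A; R = 0.933 Ω.
P = 319.3 W
319.3 W × (1 hp / 745.7 W) = 0.4282 hp

0.428 hp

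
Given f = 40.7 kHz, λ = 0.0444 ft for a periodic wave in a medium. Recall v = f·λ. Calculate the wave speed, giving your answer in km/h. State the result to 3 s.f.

v is given directly by: v = fλ.
f = 40.7 kHz = 40700 Hz; λ = 0.0444 ft = 0.01353 m.
v = 550.8 m/s
550.8 m/s × (1 km/h / 0.2778 m/s) = 1983 km/h

1980 km/h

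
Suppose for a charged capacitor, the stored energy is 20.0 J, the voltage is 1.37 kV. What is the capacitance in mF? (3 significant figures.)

Solving E = ½C·V² for C: C = 2E/V².
E = 20.0 J; V = 1.37 kV = 1370 V.
C = 2.131×10^-5 F
2.131×10^-5 F × (1 mF / 0.001000 F) = 0.02131 mF

0.0213 mF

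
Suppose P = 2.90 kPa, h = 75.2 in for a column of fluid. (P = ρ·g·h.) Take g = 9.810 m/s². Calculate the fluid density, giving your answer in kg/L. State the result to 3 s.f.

Rearranging P = ρ·g·h for ρ: ρ = P/(g·h).
P = 2.90 kPa = 2900 Pa; h = 75.2 in = 1.910 m; g = 9.810 m/s².
ρ = 154.8 kg/m³
154.8 kg/m³ × (1 kg/L / 1000 kg/m³) = 0.1548 kg/L

0.155 kg/L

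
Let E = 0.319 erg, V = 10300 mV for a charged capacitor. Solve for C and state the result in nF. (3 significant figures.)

Rearranging: C = 2E/V².
E = 0.319 erg = 3.190×10^-8 J; V = 10300 mV = 10.30 V.
C = 6.014×10^-10 F
6.014×10^-10 F × (1 nF / 1.000×10^-9 F) = 0.6014 nF

0.601 nF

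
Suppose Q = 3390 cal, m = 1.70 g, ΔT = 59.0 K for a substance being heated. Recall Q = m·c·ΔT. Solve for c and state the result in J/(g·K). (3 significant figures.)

Rearranging Q = m·c·ΔT for c: c = Q/(m·ΔT).
Q = 3390 cal = 14184 J; m = 1.70 g = 0.001700 kg; ΔT = 59.0 K.
c = 1.414×10^5 J/(kg·K)
1.414×10^5 J/(kg·K) × (1 J/(g·K) / 1000 J/(kg·K)) = 141.4 J/(g·K)

141 J/(g·K)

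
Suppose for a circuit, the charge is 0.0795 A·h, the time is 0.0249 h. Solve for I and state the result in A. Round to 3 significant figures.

3.19 A

Solving q = I·t for I: I = q/t.
q = 0.0795 A·h = 286.2 C; t = 0.0249 h = 89.64 s.
I = 3.193 A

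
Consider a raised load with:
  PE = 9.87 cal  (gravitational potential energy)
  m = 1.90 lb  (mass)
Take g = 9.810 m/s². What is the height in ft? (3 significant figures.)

16.0 ft

Rearranging: h = PE/(m·g).
PE = 9.87 cal = 41.30 J; m = 1.90 lb = 0.8618 kg; g = 9.810 m/s².
h = 4.885 m
4.885 m × (1 ft / 0.3048 m) = 16.03 ft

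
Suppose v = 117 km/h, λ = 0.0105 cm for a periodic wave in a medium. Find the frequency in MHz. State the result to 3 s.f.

Rearranging: f = v/λ.
v = 117 km/h = 32.50 m/s; λ = 0.0105 cm = 1.050×10^-4 m.
f = 3.095×10^5 Hz
3.095×10^5 Hz × (1 MHz / 1.000×10^6 Hz) = 0.3095 MHz

0.310 MHz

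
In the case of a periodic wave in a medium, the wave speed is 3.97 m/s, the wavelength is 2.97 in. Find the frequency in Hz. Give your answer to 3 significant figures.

52.6 Hz

Rearranging v = f·λ for f: f = v/λ.
v = 3.97 m/s; λ = 2.97 in = 0.07544 m.
f = 52.63 Hz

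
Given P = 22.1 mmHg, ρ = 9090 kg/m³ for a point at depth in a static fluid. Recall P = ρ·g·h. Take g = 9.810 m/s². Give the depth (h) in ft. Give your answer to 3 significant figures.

Solving P = ρ·g·h for h: h = P/(ρ·g).
P = 22.1 mmHg = 2946 Pa; ρ = 9090 kg/m³; g = 9.810 m/s².
h = 0.03304 m
0.03304 m × (1 ft / 0.3048 m) = 0.1084 ft

0.108 ft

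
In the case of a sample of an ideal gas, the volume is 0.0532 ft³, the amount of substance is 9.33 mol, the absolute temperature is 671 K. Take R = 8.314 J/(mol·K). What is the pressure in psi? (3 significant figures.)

From the ideal-gas law: P = nRT/V.
V = 0.0532 ft³ = 0.001506 m³; n = 9.33 mol; T = 671 K; R = 8.314 J/(mol·K).
P = 3.455×10^7 Pa
3.455×10^7 Pa × (1 psi / 6895 Pa) = 5011 psi

5010 psi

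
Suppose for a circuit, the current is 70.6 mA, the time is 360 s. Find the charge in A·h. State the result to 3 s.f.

Directly: q = It.
I = 70.6 mA = 0.07060 A; t = 360 s.
q = 25.42 C
25.42 C × (1 A·h / 3600 C) = 0.007060 A·h

0.00706 A·h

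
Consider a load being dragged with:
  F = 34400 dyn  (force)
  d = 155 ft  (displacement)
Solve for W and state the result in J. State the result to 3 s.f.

W is given directly by: W = F·d.
F = 34400 dyn = 0.3440 N; d = 155 ft = 47.24 m.
W = 16.25 J

16.3 J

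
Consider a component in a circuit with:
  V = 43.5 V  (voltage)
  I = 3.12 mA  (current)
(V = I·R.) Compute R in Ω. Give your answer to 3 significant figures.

13900 Ω

From Ohm's law: R = V/I.
V = 43.5 V; I = 3.12 mA = 0.003120 A.
R = 13942 Ω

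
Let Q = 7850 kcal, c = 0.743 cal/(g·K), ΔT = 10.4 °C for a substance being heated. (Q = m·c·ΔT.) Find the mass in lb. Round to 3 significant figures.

2240 lb

Rearranging Q = m·c·ΔT for m: m = Q/(c·ΔT).
Q = 7850 kcal = 3.284×10^7 J; c = 0.743 cal/(g·K) = 3109 J/(kg·K); ΔT = 10.4 °C = 10.40 K.
m = 1016 kg
1016 kg × (1 lb / 0.4536 kg) = 2240 lb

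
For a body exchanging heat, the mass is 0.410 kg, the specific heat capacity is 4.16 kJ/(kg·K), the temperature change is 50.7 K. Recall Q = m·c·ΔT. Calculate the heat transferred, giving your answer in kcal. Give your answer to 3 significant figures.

20.7 kcal

Q is given directly by: Q = mcΔT.
m = 0.410 kg; c = 4.16 kJ/(kg·K) = 4160 J/(kg·K); ΔT = 50.7 K.
Q = 86474 J
86474 J × (1 kcal / 4184 J) = 20.67 kcal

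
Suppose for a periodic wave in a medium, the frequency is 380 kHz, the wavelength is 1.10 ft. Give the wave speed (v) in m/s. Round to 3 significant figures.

1.27×10^5 m/s

v is given directly by: v = fλ.
f = 380 kHz = 3.800×10^5 Hz; λ = 1.10 ft = 0.3353 m.
v = 1.274×10^5 m/s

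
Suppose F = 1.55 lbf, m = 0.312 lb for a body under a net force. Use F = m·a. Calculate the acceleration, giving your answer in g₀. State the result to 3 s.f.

Rearranging F = m·a for a: a = F/m.
F = 1.55 lbf = 6.895 N; m = 0.312 lb = 0.1415 kg.
a = 48.72 m/s²
48.72 m/s² × (1 g₀ / 9.807 m/s²) = 4.968 g₀

4.97 g₀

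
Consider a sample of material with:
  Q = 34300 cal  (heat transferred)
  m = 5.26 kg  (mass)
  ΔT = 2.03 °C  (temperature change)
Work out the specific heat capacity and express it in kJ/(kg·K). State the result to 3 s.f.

13.4 kJ/(kg·K)

Rearranging: c = Q/(m·ΔT).
Q = 34300 cal = 1.435×10^5 J; m = 5.26 kg; ΔT = 2.03 °C = 2.030 K.
c = 13440 J/(kg·K)
13440 J/(kg·K) × (1 kJ/(kg·K) / 1000 J/(kg·K)) = 13.44 kJ/(kg·K)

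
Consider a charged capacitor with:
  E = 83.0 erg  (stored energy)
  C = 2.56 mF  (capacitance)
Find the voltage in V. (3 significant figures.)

Rearranging: V = √(2E/C).
E = 83.0 erg = 8.300×10^-6 J; C = 2.56 mF = 0.002560 F.
V = 0.08053 V

0.0805 V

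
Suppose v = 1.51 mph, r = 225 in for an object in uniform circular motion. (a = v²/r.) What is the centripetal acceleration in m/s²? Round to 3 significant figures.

Directly: a = v²/r.
v = 1.51 mph = 0.6750 m/s; r = 225 in = 5.715 m.
a = 0.07973 m/s²

0.0797 m/s²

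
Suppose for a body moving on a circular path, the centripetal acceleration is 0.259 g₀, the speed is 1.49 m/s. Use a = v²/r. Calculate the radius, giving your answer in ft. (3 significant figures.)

2.87 ft

Solving a = v²/r for r: r = v²/a.
a = 0.259 g₀ = 2.540 m/s²; v = 1.49 m/s.
r = 0.8741 m
0.8741 m × (1 ft / 0.3048 m) = 2.868 ft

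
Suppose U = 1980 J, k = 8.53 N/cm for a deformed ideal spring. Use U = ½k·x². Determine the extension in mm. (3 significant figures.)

2150 mm

Rearranging: x = √(2U/k).
U = 1980 J; k = 8.53 N/cm = 853.0 N/m.
x = 2.155 m
2.155 m × (1 mm / 0.001000 m) = 2155 mm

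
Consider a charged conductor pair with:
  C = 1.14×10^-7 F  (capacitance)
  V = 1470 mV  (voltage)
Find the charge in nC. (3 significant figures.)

168 nC

Solving C = Q/V for Q: Q = CV.
C = 1.14×10^-7 F; V = 1470 mV = 1.470 V.
Q = 1.676×10^-7 C
1.676×10^-7 C × (1 nC / 1.000×10^-9 C) = 167.6 nC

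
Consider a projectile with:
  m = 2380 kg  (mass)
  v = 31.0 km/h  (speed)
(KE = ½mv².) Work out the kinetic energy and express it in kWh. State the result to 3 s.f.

0.0245 kWh

Directly: KE = ½mv².
m = 2380 kg; v = 31.0 km/h = 8.611 m/s.
KE = 88240 J
88240 J × (1 kWh / 3.600×10^6 J) = 0.02451 kWh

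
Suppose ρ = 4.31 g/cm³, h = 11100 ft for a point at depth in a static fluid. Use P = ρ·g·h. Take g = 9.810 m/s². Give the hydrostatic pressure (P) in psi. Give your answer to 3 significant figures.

P is given directly by: P = ρgh.
ρ = 4.31 g/cm³ = 4310 kg/m³; h = 11100 ft = 3383 m; g = 9.810 m/s².
P = 1.430×10^8 Pa  (the unit combination reduces to kg/(m·s²) = Pa)
1.430×10^8 Pa × (1 psi / 6895 Pa) = 20747 psi

20700 psi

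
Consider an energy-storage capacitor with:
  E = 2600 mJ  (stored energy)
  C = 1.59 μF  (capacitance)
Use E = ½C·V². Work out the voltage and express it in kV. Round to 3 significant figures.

1.81 kV

Rearranging E = ½C·V² for V: V = √(2E/C).
E = 2600 mJ = 2.600 J; C = 1.59 μF = 1.590×10^-6 F.
V = 1808 V
1808 V × (1 kV / 1000 V) = 1.808 kV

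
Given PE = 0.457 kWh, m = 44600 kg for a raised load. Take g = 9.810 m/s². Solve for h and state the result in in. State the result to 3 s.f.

148 in

Rearranging: h = PE/(m·g).
PE = 0.457 kWh = 1.645×10^6 J; m = 44600 kg; g = 9.810 m/s².
h = 3.760 m
3.760 m × (1 in / 0.02540 m) = 148.0 in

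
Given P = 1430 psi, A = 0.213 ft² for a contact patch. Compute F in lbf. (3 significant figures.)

Rearranging P = F/A for F: F = P·A.
P = 1430 psi = 9.860×10^6 Pa; A = 0.213 ft² = 0.01979 m².
F = 1.951×10^5 N
1.951×10^5 N × (1 lbf / 4.448 N) = 43861 lbf

43900 lbf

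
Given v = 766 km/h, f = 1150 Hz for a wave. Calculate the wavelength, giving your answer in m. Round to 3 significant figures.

0.185 m

Solving v = f·λ for λ: λ = v/f.
v = 766 km/h = 212.8 m/s; f = 1150 Hz.
λ = 0.1850 m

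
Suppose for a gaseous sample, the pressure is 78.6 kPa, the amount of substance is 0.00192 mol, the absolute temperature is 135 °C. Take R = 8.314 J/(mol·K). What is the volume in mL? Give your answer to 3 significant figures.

82.9 mL

Rearranging: V = nRT/P.
P = 78.6 kPa = 78600 Pa; n = 0.00192 mol; T = 135 °C = 408.1 K; R = 8.314 J/(mol·K).
V = 8.289×10^-5 m³
8.289×10^-5 m³ × (1 mL / 1.000×10^-6 m³) = 82.89 mL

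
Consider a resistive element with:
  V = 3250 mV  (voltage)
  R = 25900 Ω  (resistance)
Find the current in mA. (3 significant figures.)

0.125 mA

From Ohm's law: I = V/R.
V = 3250 mV = 3.250 V; R = 25900 Ω.
I = 1.255×10^-4 A
1.255×10^-4 A × (1 mA / 0.001000 A) = 0.1255 mA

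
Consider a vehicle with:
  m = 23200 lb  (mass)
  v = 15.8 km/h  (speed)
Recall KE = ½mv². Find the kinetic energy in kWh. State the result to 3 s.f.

0.0282 kWh

KE is given directly by: KE = ½mv².
m = 23200 lb = 10523 kg; v = 15.8 km/h = 4.389 m/s.
KE = 1.014×10^5 J
1.014×10^5 J × (1 kWh / 3.600×10^6 J) = 0.02815 kWh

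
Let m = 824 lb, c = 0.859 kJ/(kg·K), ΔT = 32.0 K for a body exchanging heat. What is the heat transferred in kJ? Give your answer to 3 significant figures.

Q is given directly by: Q = mcΔT.
m = 824 lb = 373.8 kg; c = 0.859 kJ/(kg·K) = 859.0 J/(kg·K); ΔT = 32.0 K.
Q = 1.027×10^7 J  (the unit combination reduces to kg·m²/s² = J)
1.027×10^7 J × (1 kJ / 1000 J) = 10274 kJ

10300 kJ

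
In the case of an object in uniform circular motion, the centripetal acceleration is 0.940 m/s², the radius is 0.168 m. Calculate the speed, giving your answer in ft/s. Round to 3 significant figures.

1.30 ft/s

Rearranging: v = √(a·r).
a = 0.940 m/s²; r = 0.168 m.
v = 0.3974 m/s
0.3974 m/s × (1 ft/s / 0.3048 m/s) = 1.304 ft/s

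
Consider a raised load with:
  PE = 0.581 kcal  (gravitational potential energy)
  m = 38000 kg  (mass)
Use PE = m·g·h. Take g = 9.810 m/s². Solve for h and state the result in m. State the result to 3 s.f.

0.00652 m

Solving PE = m·g·h for h: h = PE/(m·g).
PE = 0.581 kcal = 2431 J; m = 38000 kg; g = 9.810 m/s².
h = 0.006521 m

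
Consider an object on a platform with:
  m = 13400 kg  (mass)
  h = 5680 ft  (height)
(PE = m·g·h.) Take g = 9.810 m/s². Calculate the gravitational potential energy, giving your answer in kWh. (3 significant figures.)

PE is given directly by: PE = mgh.
m = 13400 kg; h = 5680 ft = 1731 m; g = 9.810 m/s².
PE = 2.276×10^8 J  (the unit combination reduces to kg·m²/s² = J)
2.276×10^8 J × (1 kWh / 3.600×10^6 J) = 63.22 kWh

63.2 kWh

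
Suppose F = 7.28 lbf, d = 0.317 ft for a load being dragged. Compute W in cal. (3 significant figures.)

0.748 cal

Directly: W = F·d.
F = 7.28 lbf = 32.38 N; d = 0.317 ft = 0.09662 m.
W = 3.129 J
3.129 J × (1 cal / 4.184 J) = 0.7478 cal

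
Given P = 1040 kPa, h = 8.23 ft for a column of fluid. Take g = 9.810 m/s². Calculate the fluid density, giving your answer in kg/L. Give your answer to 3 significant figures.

Rearranging P = ρ·g·h for ρ: ρ = P/(g·h).
P = 1040 kPa = 1.040×10^6 Pa; h = 8.23 ft = 2.509 m; g = 9.810 m/s².
ρ = 42262 kg/m³
42262 kg/m³ × (1 kg/L / 1000 kg/m³) = 42.26 kg/L

42.3 kg/L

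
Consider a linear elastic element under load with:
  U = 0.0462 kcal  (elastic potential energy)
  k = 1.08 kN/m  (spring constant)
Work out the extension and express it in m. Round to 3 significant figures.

Solving U = ½k·x² for x: x = √(2U/k).
U = 0.0462 kcal = 193.3 J; k = 1.08 kN/m = 1080 N/m.
x = 0.5983 m

0.598 m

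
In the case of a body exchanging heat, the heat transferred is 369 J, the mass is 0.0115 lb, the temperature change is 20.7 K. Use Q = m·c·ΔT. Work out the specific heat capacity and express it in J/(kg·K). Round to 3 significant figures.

3420 J/(kg·K)

Rearranging Q = m·c·ΔT for c: c = Q/(m·ΔT).
Q = 369 J; m = 0.0115 lb = 0.005216 kg; ΔT = 20.7 K.
c = 3417 J/(kg·K)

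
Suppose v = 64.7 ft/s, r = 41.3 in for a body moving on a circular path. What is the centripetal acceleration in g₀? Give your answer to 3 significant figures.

37.8 g₀

Directly: a = v²/r.
v = 64.7 ft/s = 19.72 m/s; r = 41.3 in = 1.049 m.
a = 370.7 m/s²
370.7 m/s² × (1 g₀ / 9.807 m/s²) = 37.80 g₀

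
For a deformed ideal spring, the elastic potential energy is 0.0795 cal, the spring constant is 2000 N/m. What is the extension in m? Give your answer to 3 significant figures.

Rearranging U = ½k·x² for x: x = √(2U/k).
U = 0.0795 cal = 0.3326 J; k = 2000 N/m.
x = 0.01824 m

0.0182 m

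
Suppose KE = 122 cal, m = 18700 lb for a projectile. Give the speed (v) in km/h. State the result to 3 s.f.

1.25 km/h

Solving KE = ½mv² for v: v = √(2·KE/m).
KE = 122 cal = 510.4 J; m = 18700 lb = 8482 kg.
v = 0.3469 m/s
0.3469 m/s × (1 km/h / 0.2778 m/s) = 1.249 km/h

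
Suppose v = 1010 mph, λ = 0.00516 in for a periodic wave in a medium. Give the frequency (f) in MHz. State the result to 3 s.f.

3.44 MHz

Solving v = f·λ for f: f = v/λ.
v = 1010 mph = 451.5 m/s; λ = 0.00516 in = 1.311×10^-4 m.
f = 3.445×10^6 Hz
3.445×10^6 Hz × (1 MHz / 1.000×10^6 Hz) = 3.445 MHz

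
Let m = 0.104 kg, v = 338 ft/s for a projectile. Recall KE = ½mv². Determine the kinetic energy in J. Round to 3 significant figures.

Directly: KE = ½mv².
m = 0.104 kg; v = 338 ft/s = 103.0 m/s.
KE = 551.9 J

552 J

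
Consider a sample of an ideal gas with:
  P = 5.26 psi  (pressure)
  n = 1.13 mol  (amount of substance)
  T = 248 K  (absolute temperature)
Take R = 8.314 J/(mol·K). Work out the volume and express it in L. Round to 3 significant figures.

64.2 L

From the ideal-gas law: V = nRT/P.
P = 5.26 psi = 36266 Pa; n = 1.13 mol; T = 248 K; R = 8.314 J/(mol·K).
V = 0.06424 m³
0.06424 m³ × (1 L / 0.001000 m³) = 64.24 L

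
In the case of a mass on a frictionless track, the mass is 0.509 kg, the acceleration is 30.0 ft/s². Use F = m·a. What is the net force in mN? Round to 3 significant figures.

4650 mN

From Newton's second law: F = m·a.
m = 0.509 kg; a = 30.0 ft/s² = 9.144 m/s².
F = 4.654 N
4.654 N × (1 mN / 0.001000 N) = 4654 mN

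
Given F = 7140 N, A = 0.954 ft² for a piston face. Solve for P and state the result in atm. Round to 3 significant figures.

0.795 atm

P is given directly by: P = F/A.
F = 7140 N; A = 0.954 ft² = 0.08863 m².
P = 80560 Pa
80560 Pa × (1 atm / 1.013×10^5 Pa) = 0.7951 atm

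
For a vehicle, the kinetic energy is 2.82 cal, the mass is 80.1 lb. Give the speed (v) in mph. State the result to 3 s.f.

Solving KE = ½mv² for v: v = √(2·KE/m).
KE = 2.82 cal = 11.80 J; m = 80.1 lb = 36.33 kg.
v = 0.8059 m/s
0.8059 m/s × (1 mph / 0.4470 m/s) = 1.803 mph

1.80 mph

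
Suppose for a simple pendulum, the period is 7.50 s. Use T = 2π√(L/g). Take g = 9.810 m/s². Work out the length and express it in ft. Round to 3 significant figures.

Rearranging: L = g·(T/2π)².
T = 7.50 s; g = 9.810 m/s².
L = 13.98 m
13.98 m × (1 ft / 0.3048 m) = 45.86 ft

45.9 ft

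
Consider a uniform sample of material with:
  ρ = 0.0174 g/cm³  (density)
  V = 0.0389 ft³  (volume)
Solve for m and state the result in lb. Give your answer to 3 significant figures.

Rearranging ρ = m/V for m: m = ρV.
ρ = 0.0174 g/cm³ = 17.40 kg/m³; V = 0.0389 ft³ = 0.001102 m³.
m = 0.01917 kg
0.01917 kg × (1 lb / 0.4536 kg) = 0.04225 lb

0.0423 lb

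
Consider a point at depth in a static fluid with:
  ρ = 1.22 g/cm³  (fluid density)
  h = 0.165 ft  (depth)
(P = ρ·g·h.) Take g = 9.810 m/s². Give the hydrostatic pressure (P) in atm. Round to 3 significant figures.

0.00594 atm

Directly: P = ρgh.
ρ = 1.22 g/cm³ = 1220 kg/m³; h = 0.165 ft = 0.05029 m; g = 9.810 m/s².
P = 601.9 Pa  (the unit combination reduces to kg/(m·s²) = Pa)
601.9 Pa × (1 atm / 1.013×10^5 Pa) = 0.005940 atm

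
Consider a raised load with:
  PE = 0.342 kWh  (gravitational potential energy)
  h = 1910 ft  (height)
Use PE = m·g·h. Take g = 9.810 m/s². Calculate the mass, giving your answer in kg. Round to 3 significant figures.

216 kg

Rearranging PE = m·g·h for m: m = PE/(g·h).
PE = 0.342 kWh = 1.231×10^6 J; h = 1910 ft = 582.2 m; g = 9.810 m/s².
m = 215.6 kg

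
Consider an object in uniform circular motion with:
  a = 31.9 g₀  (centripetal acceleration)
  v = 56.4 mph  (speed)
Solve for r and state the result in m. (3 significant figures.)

2.03 m

Rearranging: r = v²/a.
a = 31.9 g₀ = 312.8 m/s²; v = 56.4 mph = 25.21 m/s.
r = 2.032 m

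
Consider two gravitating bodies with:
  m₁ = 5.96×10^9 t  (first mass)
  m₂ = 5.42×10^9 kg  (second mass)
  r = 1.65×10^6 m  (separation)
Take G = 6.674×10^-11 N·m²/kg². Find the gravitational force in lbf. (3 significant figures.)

Directly: F = Gm₁m₂/r².
m₁ = 5.96×10^9 t = 5.960×10^12 kg; m₂ = 5.42×10^9 kg; r = 1.65×10^6 m; G = 6.674×10^-11 N·m²/kg².
F = 0.7919 N
0.7919 N × (1 lbf / 4.448 N) = 0.1780 lbf

0.178 lbf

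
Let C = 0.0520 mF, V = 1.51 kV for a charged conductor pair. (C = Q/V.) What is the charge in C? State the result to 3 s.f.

Rearranging C = Q/V for Q: Q = CV.
C = 0.0520 mF = 5.200×10^-5 F; V = 1.51 kV = 1510 V.
Q = 0.07852 C  (the unit combination reduces to A·s = C)

0.0785 C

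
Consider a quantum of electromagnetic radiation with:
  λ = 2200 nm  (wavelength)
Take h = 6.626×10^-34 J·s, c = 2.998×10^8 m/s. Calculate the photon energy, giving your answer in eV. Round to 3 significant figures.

E is given directly by: E = hc/λ.
λ = 2200 nm = 2.200×10^-6 m; h = 6.626×10^-34 J·s; c = 2.998×10^8 m/s.
E = 9.029×10^-20 J  (the unit combination reduces to kg·m²/s² = J)
9.029×10^-20 J × (1 eV / 1.602×10^-19 J) = 0.5636 eV

0.564 eV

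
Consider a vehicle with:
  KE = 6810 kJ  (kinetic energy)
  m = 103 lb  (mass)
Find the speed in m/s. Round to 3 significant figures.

540 m/s

Rearranging: v = √(2·KE/m).
KE = 6810 kJ = 6.810×10^6 J; m = 103 lb = 46.72 kg.
v = 539.9 m/s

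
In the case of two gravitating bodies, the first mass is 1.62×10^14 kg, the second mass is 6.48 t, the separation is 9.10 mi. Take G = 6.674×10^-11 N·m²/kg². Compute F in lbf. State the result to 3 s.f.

0.0734 lbf

F is given directly by: F = Gm₁m₂/r².
m₁ = 1.62×10^14 kg; m₂ = 6.48 t = 6480 kg; r = 9.10 mi = 14645 m; G = 6.674×10^-11 N·m²/kg².
F = 0.3267 N  (the unit combination reduces to kg·m/s² = N)
0.3267 N × (1 lbf / 4.448 N) = 0.07344 lbf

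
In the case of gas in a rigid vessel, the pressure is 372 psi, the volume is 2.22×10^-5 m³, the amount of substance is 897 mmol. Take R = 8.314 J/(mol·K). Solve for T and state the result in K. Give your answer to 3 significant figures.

7.64 K

Solving PV = nRT for T: T = PV/(nR).
P = 372 psi = 2.565×10^6 Pa; V = 2.22×10^-5 m³; n = 897 mmol = 0.8970 mol; R = 8.314 J/(mol·K).
T = 7.635 K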